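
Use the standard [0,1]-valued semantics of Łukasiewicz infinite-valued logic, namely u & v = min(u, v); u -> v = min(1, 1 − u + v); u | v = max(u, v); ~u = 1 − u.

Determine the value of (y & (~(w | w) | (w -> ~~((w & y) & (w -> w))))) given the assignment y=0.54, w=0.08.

0.54

(w | w) = max(0.08, 0.08) = 0.08
~(w | w): Łukasiewicz ¬ gives 1 − 0.08 = 0.92
(w & y) = min(0.08, 0.54) = 0.08
(w -> w): min(1, 1 − 0.08 + 0.08) = 1
((w & y) & (w -> w)) = min(0.08, 1) = 0.08
~((w & y) & (w -> w)): Łukasiewicz ¬ gives 1 − 0.08 = 0.92
~~((w & y) & (w -> w)): Łukasiewicz ¬ gives 1 − 0.92 = 0.08
(w -> ~~((w & y) & (w -> w))): min(1, 1 − 0.08 + 0.08) = 1
(~(w | w) | (w -> ~~((w & y) & (w -> w)))) = max(0.92, 1) = 1
(y & (~(w | w) | (w -> ~~((w & y) & (w -> w))))) = min(0.54, 1) = 0.54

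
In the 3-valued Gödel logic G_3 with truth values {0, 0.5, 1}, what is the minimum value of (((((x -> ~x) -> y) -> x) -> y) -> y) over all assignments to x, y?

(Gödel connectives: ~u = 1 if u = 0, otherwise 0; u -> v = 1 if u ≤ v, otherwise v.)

The minimum is attained at x = 0, y = 0.5:
  ~x: Gödel ¬ of 0 = 1 (operand is 0)
  (x -> ~x): 0 ≤ 1, so result = 1
  ((x -> ~x) -> y): 1 > 0.5, so result = 0.5
  (((x -> ~x) -> y) -> x): 0.5 > 0, so result = 0
  ((((x -> ~x) -> y) -> x) -> y): 0 ≤ 0.5, so result = 1
  (((((x -> ~x) -> y) -> x) -> y) -> y): 1 > 0.5, so result = 0.5
Checking all 9 assignments confirms none give a value below 0.50.

0.50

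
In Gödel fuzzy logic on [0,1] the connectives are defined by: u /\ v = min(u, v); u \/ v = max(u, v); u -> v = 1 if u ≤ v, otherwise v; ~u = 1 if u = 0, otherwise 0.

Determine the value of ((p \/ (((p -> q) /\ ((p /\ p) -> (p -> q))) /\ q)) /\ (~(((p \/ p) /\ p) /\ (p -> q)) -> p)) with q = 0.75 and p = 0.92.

0.92

(p -> q): 0.92 > 0.75, so result = 0.75
(p /\ p) = min(0.92, 0.92) = 0.92
(p -> q): 0.92 > 0.75, so result = 0.75
((p /\ p) -> (p -> q)): 0.92 > 0.75, so result = 0.75
((p -> q) /\ ((p /\ p) -> (p -> q))) = min(0.75, 0.75) = 0.75
(((p -> q) /\ ((p /\ p) -> (p -> q))) /\ q) = min(0.75, 0.75) = 0.75
(p \/ (((p -> q) /\ ((p /\ p) -> (p -> q))) /\ q)) = max(0.92, 0.75) = 0.92
(p \/ p) = max(0.92, 0.92) = 0.92
((p \/ p) /\ p) = min(0.92, 0.92) = 0.92
(p -> q): 0.92 > 0.75, so result = 0.75
(((p \/ p) /\ p) /\ (p -> q)) = min(0.92, 0.75) = 0.75
~(((p \/ p) /\ p) /\ (p -> q)): Gödel ¬ of 0.75 = 0 (operand ≠ 0)
(~(((p \/ p) /\ p) /\ (p -> q)) -> p): 0 ≤ 0.92, so result = 1
((p \/ (((p -> q) /\ ((p /\ p) -> (p -> q))) /\ q)) /\ (~(((p \/ p) /\ p) /\ (p -> q)) -> p)) = min(0.92, 1) = 0.92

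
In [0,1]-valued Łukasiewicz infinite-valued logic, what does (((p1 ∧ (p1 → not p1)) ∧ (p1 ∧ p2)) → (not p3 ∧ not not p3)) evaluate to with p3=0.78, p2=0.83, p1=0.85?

0.92

not p1: Łukasiewicz ¬ gives 1 − 0.85 = 0.15
(p1 → not p1): min(1, 1 − 0.85 + 0.15) = 0.3
(p1 ∧ (p1 → not p1)) = min(0.85, 0.3) = 0.3
(p1 ∧ p2) = min(0.85, 0.83) = 0.83
((p1 ∧ (p1 → not p1)) ∧ (p1 ∧ p2)) = min(0.3, 0.83) = 0.3
not p3: Łukasiewicz ¬ gives 1 − 0.78 = 0.22
not p3: Łukasiewicz ¬ gives 1 − 0.78 = 0.22
not not p3: Łukasiewicz ¬ gives 1 − 0.22 = 0.78
(not p3 ∧ not not p3) = min(0.22, 0.78) = 0.22
(((p1 ∧ (p1 → not p1)) ∧ (p1 ∧ p2)) → (not p3 ∧ not not p3)): min(1, 1 − 0.3 + 0.22) = 0.92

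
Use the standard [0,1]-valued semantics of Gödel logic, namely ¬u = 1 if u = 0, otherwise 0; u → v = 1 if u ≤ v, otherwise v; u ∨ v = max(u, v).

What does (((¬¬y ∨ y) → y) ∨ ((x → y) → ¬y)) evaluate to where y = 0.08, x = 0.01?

¬y: Gödel ¬ of 0.08 = 0 (operand ≠ 0)
¬¬y: Gödel ¬ of 0 = 1 (operand is 0)
(¬¬y ∨ y) = max(1, 0.08) = 1
((¬¬y ∨ y) → y): 1 > 0.08, so result = 0.08
(x → y): 0.01 ≤ 0.08, so result = 1
¬y: Gödel ¬ of 0.08 = 0 (operand ≠ 0)
((x → y) → ¬y): 1 > 0, so result = 0
(((¬¬y ∨ y) → y) ∨ ((x → y) → ¬y)) = max(0.08, 0) = 0.08

0.08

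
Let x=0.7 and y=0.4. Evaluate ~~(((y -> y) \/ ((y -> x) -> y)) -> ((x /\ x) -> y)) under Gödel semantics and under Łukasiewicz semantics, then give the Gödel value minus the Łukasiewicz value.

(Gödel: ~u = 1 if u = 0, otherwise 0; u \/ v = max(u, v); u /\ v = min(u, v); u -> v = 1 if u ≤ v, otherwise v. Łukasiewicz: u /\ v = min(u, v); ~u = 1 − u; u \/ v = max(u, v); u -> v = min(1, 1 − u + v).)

0.30

Gödel evaluation:
  (y -> y): 0.4 ≤ 0.4, so result = 1
  (y -> x): 0.4 ≤ 0.7, so result = 1
  ((y -> x) -> y): 1 > 0.4, so result = 0.4
  ((y -> y) \/ ((y -> x) -> y)) = max(1, 0.4) = 1
  (x /\ x) = min(0.7, 0.7) = 0.7
  ((x /\ x) -> y): 0.7 > 0.4, so result = 0.4
  (((y -> y) \/ ((y -> x) -> y)) -> ((x /\ x) -> y)): 1 > 0.4, so result = 0.4
  ~(((y -> y) \/ ((y -> x) -> y)) -> ((x /\ x) -> y)): Gödel ¬ of 0.4 = 0 (operand ≠ 0)
  ~~(((y -> y) \/ ((y -> x) -> y)) -> ((x /\ x) -> y)): Gödel ¬ of 0 = 1 (operand is 0)
  Gödel value = 1
Łukasiewicz evaluation:
  (y -> y): min(1, 1 − 0.4 + 0.4) = 1
  (y -> x): min(1, 1 − 0.4 + 0.7) = 1
  ((y -> x) -> y): min(1, 1 − 1 + 0.4) = 0.4
  ((y -> y) \/ ((y -> x) -> y)) = max(1, 0.4) = 1
  (x /\ x) = min(0.7, 0.7) = 0.7
  ((x /\ x) -> y): min(1, 1 − 0.7 + 0.4) = 0.7
  (((y -> y) \/ ((y -> x) -> y)) -> ((x /\ x) -> y)): min(1, 1 − 1 + 0.7) = 0.7
  ~(((y -> y) \/ ((y -> x) -> y)) -> ((x /\ x) -> y)): Łukasiewicz ¬ gives 1 − 0.7 = 0.3
  ~~(((y -> y) \/ ((y -> x) -> y)) -> ((x /\ x) -> y)): Łukasiewicz ¬ gives 1 − 0.3 = 0.7
  Łukasiewicz value = 0.7
Difference: 1 − 0.7 = 0.30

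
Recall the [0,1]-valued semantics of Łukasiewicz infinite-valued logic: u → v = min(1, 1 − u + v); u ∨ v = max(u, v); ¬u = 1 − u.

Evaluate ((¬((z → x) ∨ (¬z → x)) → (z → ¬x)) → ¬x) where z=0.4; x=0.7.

(z → x): min(1, 1 − 0.4 + 0.7) = 1
¬z: Łukasiewicz ¬ gives 1 − 0.4 = 0.6
(¬z → x): min(1, 1 − 0.6 + 0.7) = 1
((z → x) ∨ (¬z → x)) = max(1, 1) = 1
¬((z → x) ∨ (¬z → x)): Łukasiewicz ¬ gives 1 − 1 = 0
¬x: Łukasiewicz ¬ gives 1 − 0.7 = 0.3
(z → ¬x): min(1, 1 − 0.4 + 0.3) = 0.9
(¬((z → x) ∨ (¬z → x)) → (z → ¬x)): min(1, 1 − 0 + 0.9) = 1
¬x: Łukasiewicz ¬ gives 1 − 0.7 = 0.3
((¬((z → x) ∨ (¬z → x)) → (z → ¬x)) → ¬x): min(1, 1 − 1 + 0.3) = 0.3

0.30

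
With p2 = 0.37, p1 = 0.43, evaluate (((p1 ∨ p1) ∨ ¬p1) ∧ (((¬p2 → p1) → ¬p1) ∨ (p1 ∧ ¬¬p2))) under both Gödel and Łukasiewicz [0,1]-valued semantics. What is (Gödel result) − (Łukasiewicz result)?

Gödel evaluation:
  (p1 ∨ p1) = max(0.43, 0.43) = 0.43
  ¬p1: Gödel ¬ of 0.43 = 0 (operand ≠ 0)
  ((p1 ∨ p1) ∨ ¬p1) = max(0.43, 0) = 0.43
  ¬p2: Gödel ¬ of 0.37 = 0 (operand ≠ 0)
  (¬p2 → p1): 0 ≤ 0.43, so result = 1
  ¬p1: Gödel ¬ of 0.43 = 0 (operand ≠ 0)
  ((¬p2 → p1) → ¬p1): 1 > 0, so result = 0
  ¬p2: Gödel ¬ of 0.37 = 0 (operand ≠ 0)
  ¬¬p2: Gödel ¬ of 0 = 1 (operand is 0)
  (p1 ∧ ¬¬p2) = min(0.43, 1) = 0.43
  (((¬p2 → p1) → ¬p1) ∨ (p1 ∧ ¬¬p2)) = max(0, 0.43) = 0.43
  (((p1 ∨ p1) ∨ ¬p1) ∧ (((¬p2 → p1) → ¬p1) ∨ (p1 ∧ ¬¬p2))) = min(0.43, 0.43) = 0.43
  Gödel value = 0.43
Łukasiewicz evaluation:
  (p1 ∨ p1) = max(0.43, 0.43) = 0.43
  ¬p1: Łukasiewicz ¬ gives 1 − 0.43 = 0.57
  ((p1 ∨ p1) ∨ ¬p1) = max(0.43, 0.57) = 0.57
  ¬p2: Łukasiewicz ¬ gives 1 − 0.37 = 0.63
  (¬p2 → p1): min(1, 1 − 0.63 + 0.43) = 0.8
  ¬p1: Łukasiewicz ¬ gives 1 − 0.43 = 0.57
  ((¬p2 → p1) → ¬p1): min(1, 1 − 0.8 + 0.57) = 0.77
  ¬p2: Łukasiewicz ¬ gives 1 − 0.37 = 0.63
  ¬¬p2: Łukasiewicz ¬ gives 1 − 0.63 = 0.37
  (p1 ∧ ¬¬p2) = min(0.43, 0.37) = 0.37
  (((¬p2 → p1) → ¬p1) ∨ (p1 ∧ ¬¬p2)) = max(0.77, 0.37) = 0.77
  (((p1 ∨ p1) ∨ ¬p1) ∧ (((¬p2 → p1) → ¬p1) ∨ (p1 ∧ ¬¬p2))) = min(0.57, 0.77) = 0.57
  Łukasiewicz value = 0.57
Difference: 0.43 − 0.57 = -0.14

-0.14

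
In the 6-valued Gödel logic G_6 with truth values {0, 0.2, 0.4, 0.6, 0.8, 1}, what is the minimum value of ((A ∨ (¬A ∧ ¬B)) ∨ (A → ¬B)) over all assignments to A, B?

The minimum is attained at A = 0.2, B = 0.2:
  ¬A: Gödel ¬ of 0.2 = 0 (operand ≠ 0)
  ¬B: Gödel ¬ of 0.2 = 0 (operand ≠ 0)
  (¬A ∧ ¬B) = min(0, 0) = 0
  (A ∨ (¬A ∧ ¬B)) = max(0.2, 0) = 0.2
  ¬B: Gödel ¬ of 0.2 = 0 (operand ≠ 0)
  (A → ¬B): 0.2 > 0, so result = 0
  ((A ∨ (¬A ∧ ¬B)) ∨ (A → ¬B)) = max(0.2, 0) = 0.2
Checking all 36 assignments confirms none give a value below 0.20.

0.20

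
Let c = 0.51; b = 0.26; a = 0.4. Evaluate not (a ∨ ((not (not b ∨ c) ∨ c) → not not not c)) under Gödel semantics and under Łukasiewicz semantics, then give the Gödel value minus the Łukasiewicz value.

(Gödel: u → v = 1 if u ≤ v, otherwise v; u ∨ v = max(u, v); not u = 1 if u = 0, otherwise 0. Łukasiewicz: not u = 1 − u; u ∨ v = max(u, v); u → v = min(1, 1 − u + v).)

Gödel evaluation:
  not b: Gödel ¬ of 0.26 = 0 (operand ≠ 0)
  (not b ∨ c) = max(0, 0.51) = 0.51
  not (not b ∨ c): Gödel ¬ of 0.51 = 0 (operand ≠ 0)
  (not (not b ∨ c) ∨ c) = max(0, 0.51) = 0.51
  not c: Gödel ¬ of 0.51 = 0 (operand ≠ 0)
  not not c: Gödel ¬ of 0 = 1 (operand is 0)
  not not not c: Gödel ¬ of 1 = 0 (operand ≠ 0)
  ((not (not b ∨ c) ∨ c) → not not not c): 0.51 > 0, so result = 0
  (a ∨ ((not (not b ∨ c) ∨ c) → not not not c)) = max(0.4, 0) = 0.4
  not (a ∨ ((not (not b ∨ c) ∨ c) → not not not c)): Gödel ¬ of 0.4 = 0 (operand ≠ 0)
  Gödel value = 0
Łukasiewicz evaluation:
  not b: Łukasiewicz ¬ gives 1 − 0.26 = 0.74
  (not b ∨ c) = max(0.74, 0.51) = 0.74
  not (not b ∨ c): Łukasiewicz ¬ gives 1 − 0.74 = 0.26
  (not (not b ∨ c) ∨ c) = max(0.26, 0.51) = 0.51
  not c: Łukasiewicz ¬ gives 1 − 0.51 = 0.49
  not not c: Łukasiewicz ¬ gives 1 − 0.49 = 0.51
  not not not c: Łukasiewicz ¬ gives 1 − 0.51 = 0.49
  ((not (not b ∨ c) ∨ c) → not not not c): min(1, 1 − 0.51 + 0.49) = 0.98
  (a ∨ ((not (not b ∨ c) ∨ c) → not not not c)) = max(0.4, 0.98) = 0.98
  not (a ∨ ((not (not b ∨ c) ∨ c) → not not not c)): Łukasiewicz ¬ gives 1 − 0.98 = 0.02
  Łukasiewicz value = 0.02
Difference: 0 − 0.02 = -0.02

-0.02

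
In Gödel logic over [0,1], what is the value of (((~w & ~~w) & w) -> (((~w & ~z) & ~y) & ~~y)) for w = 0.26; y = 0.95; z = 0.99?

~w: Gödel ¬ of 0.26 = 0 (operand ≠ 0)
~w: Gödel ¬ of 0.26 = 0 (operand ≠ 0)
~~w: Gödel ¬ of 0 = 1 (operand is 0)
(~w & ~~w) = min(0, 1) = 0
((~w & ~~w) & w) = min(0, 0.26) = 0
~w: Gödel ¬ of 0.26 = 0 (operand ≠ 0)
~z: Gödel ¬ of 0.99 = 0 (operand ≠ 0)
(~w & ~z) = min(0, 0) = 0
~y: Gödel ¬ of 0.95 = 0 (operand ≠ 0)
((~w & ~z) & ~y) = min(0, 0) = 0
~y: Gödel ¬ of 0.95 = 0 (operand ≠ 0)
~~y: Gödel ¬ of 0 = 1 (operand is 0)
(((~w & ~z) & ~y) & ~~y) = min(0, 1) = 0
(((~w & ~~w) & w) -> (((~w & ~z) & ~y) & ~~y)): 0 ≤ 0, so result = 1

1.00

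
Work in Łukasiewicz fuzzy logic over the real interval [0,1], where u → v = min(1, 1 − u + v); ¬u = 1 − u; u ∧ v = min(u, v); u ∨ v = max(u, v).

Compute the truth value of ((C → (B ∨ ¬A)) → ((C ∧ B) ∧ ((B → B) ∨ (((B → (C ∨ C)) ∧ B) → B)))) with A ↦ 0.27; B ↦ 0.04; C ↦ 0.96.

¬A: Łukasiewicz ¬ gives 1 − 0.27 = 0.73
(B ∨ ¬A) = max(0.04, 0.73) = 0.73
(C → (B ∨ ¬A)): min(1, 1 − 0.96 + 0.73) = 0.77
(C ∧ B) = min(0.96, 0.04) = 0.04
(B → B): min(1, 1 − 0.04 + 0.04) = 1
(C ∨ C) = max(0.96, 0.96) = 0.96
(B → (C ∨ C)): min(1, 1 − 0.04 + 0.96) = 1
((B → (C ∨ C)) ∧ B) = min(1, 0.04) = 0.04
(((B → (C ∨ C)) ∧ B) → B): min(1, 1 − 0.04 + 0.04) = 1
((B → B) ∨ (((B → (C ∨ C)) ∧ B) → B)) = max(1, 1) = 1
((C ∧ B) ∧ ((B → B) ∨ (((B → (C ∨ C)) ∧ B) → B))) = min(0.04, 1) = 0.04
((C → (B ∨ ¬A)) → ((C ∧ B) ∧ ((B → B) ∨ (((B → (C ∨ C)) ∧ B) → B)))): min(1, 1 − 0.77 + 0.04) = 0.27

0.27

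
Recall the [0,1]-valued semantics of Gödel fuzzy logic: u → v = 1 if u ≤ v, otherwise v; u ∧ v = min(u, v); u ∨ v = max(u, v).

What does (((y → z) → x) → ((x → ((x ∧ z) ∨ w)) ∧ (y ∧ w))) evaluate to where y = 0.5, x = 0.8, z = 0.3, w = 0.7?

0.50

(y → z): 0.5 > 0.3, so result = 0.3
((y → z) → x): 0.3 ≤ 0.8, so result = 1
(x ∧ z) = min(0.8, 0.3) = 0.3
((x ∧ z) ∨ w) = max(0.3, 0.7) = 0.7
(x → ((x ∧ z) ∨ w)): 0.8 > 0.7, so result = 0.7
(y ∧ w) = min(0.5, 0.7) = 0.5
((x → ((x ∧ z) ∨ w)) ∧ (y ∧ w)) = min(0.7, 0.5) = 0.5
(((y → z) → x) → ((x → ((x ∧ z) ∨ w)) ∧ (y ∧ w))): 1 > 0.5, so result = 0.5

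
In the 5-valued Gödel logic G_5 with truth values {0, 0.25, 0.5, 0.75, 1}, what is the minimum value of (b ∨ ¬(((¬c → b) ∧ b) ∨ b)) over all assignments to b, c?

The minimum is attained at b = 0.25, c = 0:
  ¬c: Gödel ¬ of 0 = 1 (operand is 0)
  (¬c → b): 1 > 0.25, so result = 0.25
  ((¬c → b) ∧ b) = min(0.25, 0.25) = 0.25
  (((¬c → b) ∧ b) ∨ b) = max(0.25, 0.25) = 0.25
  ¬(((¬c → b) ∧ b) ∨ b): Gödel ¬ of 0.25 = 0 (operand ≠ 0)
  (b ∨ ¬(((¬c → b) ∧ b) ∨ b)) = max(0.25, 0) = 0.25
Checking all 25 assignments confirms none give a value below 0.25.

0.25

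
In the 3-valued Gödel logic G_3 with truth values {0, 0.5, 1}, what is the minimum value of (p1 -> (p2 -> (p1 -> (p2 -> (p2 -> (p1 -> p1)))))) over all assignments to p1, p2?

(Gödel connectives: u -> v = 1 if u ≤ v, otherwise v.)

Every assignment gives 1. For instance at p1 = 0, p2 = 0:
  (p1 -> p1): 0 ≤ 0, so result = 1
  (p2 -> (p1 -> p1)): 0 ≤ 1, so result = 1
  (p2 -> (p2 -> (p1 -> p1))): 0 ≤ 1, so result = 1
  (p1 -> (p2 -> (p2 -> (p1 -> p1)))): 0 ≤ 1, so result = 1
  (p2 -> (p1 -> (p2 -> (p2 -> (p1 -> p1))))): 0 ≤ 1, so result = 1
  (p1 -> (p2 -> (p1 -> (p2 -> (p2 -> (p1 -> p1)))))): 0 ≤ 1, so result = 1
All 9 assignments give value 1 — the formula is a G_3-tautology.

1.00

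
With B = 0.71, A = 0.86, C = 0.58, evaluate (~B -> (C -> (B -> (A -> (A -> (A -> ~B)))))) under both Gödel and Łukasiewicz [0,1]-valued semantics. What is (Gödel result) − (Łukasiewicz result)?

Gödel evaluation:
  ~B: Gödel ¬ of 0.71 = 0 (operand ≠ 0)
  ~B: Gödel ¬ of 0.71 = 0 (operand ≠ 0)
  (A -> ~B): 0.86 > 0, so result = 0
  (A -> (A -> ~B)): 0.86 > 0, so result = 0
  (A -> (A -> (A -> ~B))): 0.86 > 0, so result = 0
  (B -> (A -> (A -> (A -> ~B)))): 0.71 > 0, so result = 0
  (C -> (B -> (A -> (A -> (A -> ~B))))): 0.58 > 0, so result = 0
  (~B -> (C -> (B -> (A -> (A -> (A -> ~B)))))): 0 ≤ 0, so result = 1
  Gödel value = 1
Łukasiewicz evaluation:
  ~B: Łukasiewicz ¬ gives 1 − 0.71 = 0.29
  ~B: Łukasiewicz ¬ gives 1 − 0.71 = 0.29
  (A -> ~B): min(1, 1 − 0.86 + 0.29) = 0.43
  (A -> (A -> ~B)): min(1, 1 − 0.86 + 0.43) = 0.57
  (A -> (A -> (A -> ~B))): min(1, 1 − 0.86 + 0.57) = 0.71
  (B -> (A -> (A -> (A -> ~B)))): min(1, 1 − 0.71 + 0.71) = 1
  (C -> (B -> (A -> (A -> (A -> ~B))))): min(1, 1 − 0.58 + 1) = 1
  (~B -> (C -> (B -> (A -> (A -> (A -> ~B)))))): min(1, 1 − 0.29 + 1) = 1
  Łukasiewicz value = 1
Difference: 1 − 1 = 0.00

0.00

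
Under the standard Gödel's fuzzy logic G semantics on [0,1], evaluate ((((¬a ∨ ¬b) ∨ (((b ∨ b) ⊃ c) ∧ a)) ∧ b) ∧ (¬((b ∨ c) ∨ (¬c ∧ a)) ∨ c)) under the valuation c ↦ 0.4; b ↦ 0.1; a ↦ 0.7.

¬a: Gödel ¬ of 0.7 = 0 (operand ≠ 0)
¬b: Gödel ¬ of 0.1 = 0 (operand ≠ 0)
(¬a ∨ ¬b) = max(0, 0) = 0
(b ∨ b) = max(0.1, 0.1) = 0.1
((b ∨ b) ⊃ c): 0.1 ≤ 0.4, so result = 1
(((b ∨ b) ⊃ c) ∧ a) = min(1, 0.7) = 0.7
((¬a ∨ ¬b) ∨ (((b ∨ b) ⊃ c) ∧ a)) = max(0, 0.7) = 0.7
(((¬a ∨ ¬b) ∨ (((b ∨ b) ⊃ c) ∧ a)) ∧ b) = min(0.7, 0.1) = 0.1
(b ∨ c) = max(0.1, 0.4) = 0.4
¬c: Gödel ¬ of 0.4 = 0 (operand ≠ 0)
(¬c ∧ a) = min(0, 0.7) = 0
((b ∨ c) ∨ (¬c ∧ a)) = max(0.4, 0) = 0.4
¬((b ∨ c) ∨ (¬c ∧ a)): Gödel ¬ of 0.4 = 0 (operand ≠ 0)
(¬((b ∨ c) ∨ (¬c ∧ a)) ∨ c) = max(0, 0.4) = 0.4
((((¬a ∨ ¬b) ∨ (((b ∨ b) ⊃ c) ∧ a)) ∧ b) ∧ (¬((b ∨ c) ∨ (¬c ∧ a)) ∨ c)) = min(0.1, 0.4) = 0.1

0.10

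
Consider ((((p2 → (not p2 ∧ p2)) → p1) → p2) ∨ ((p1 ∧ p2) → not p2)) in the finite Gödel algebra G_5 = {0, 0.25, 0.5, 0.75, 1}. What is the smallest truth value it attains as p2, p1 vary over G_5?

0.25

The minimum is attained at p2 = 0.25, p1 = 0.25:
  not p2: Gödel ¬ of 0.25 = 0 (operand ≠ 0)
  (not p2 ∧ p2) = min(0, 0.25) = 0
  (p2 → (not p2 ∧ p2)): 0.25 > 0, so result = 0
  ((p2 → (not p2 ∧ p2)) → p1): 0 ≤ 0.25, so result = 1
  (((p2 → (not p2 ∧ p2)) → p1) → p2): 1 > 0.25, so result = 0.25
  (p1 ∧ p2) = min(0.25, 0.25) = 0.25
  not p2: Gödel ¬ of 0.25 = 0 (operand ≠ 0)
  ((p1 ∧ p2) → not p2): 0.25 > 0, so result = 0
  ((((p2 → (not p2 ∧ p2)) → p1) → p2) ∨ ((p1 ∧ p2) → not p2)) = max(0.25, 0) = 0.25
Checking all 25 assignments confirms none give a value below 0.25.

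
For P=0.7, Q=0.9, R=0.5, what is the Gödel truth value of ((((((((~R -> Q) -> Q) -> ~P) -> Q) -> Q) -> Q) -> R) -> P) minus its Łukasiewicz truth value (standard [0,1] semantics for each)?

0.00

Gödel evaluation:
  ~R: Gödel ¬ of 0.5 = 0 (operand ≠ 0)
  (~R -> Q): 0 ≤ 0.9, so result = 1
  ((~R -> Q) -> Q): 1 > 0.9, so result = 0.9
  ~P: Gödel ¬ of 0.7 = 0 (operand ≠ 0)
  (((~R -> Q) -> Q) -> ~P): 0.9 > 0, so result = 0
  ((((~R -> Q) -> Q) -> ~P) -> Q): 0 ≤ 0.9, so result = 1
  (((((~R -> Q) -> Q) -> ~P) -> Q) -> Q): 1 > 0.9, so result = 0.9
  ((((((~R -> Q) -> Q) -> ~P) -> Q) -> Q) -> Q): 0.9 ≤ 0.9, so result = 1
  (((((((~R -> Q) -> Q) -> ~P) -> Q) -> Q) -> Q) -> R): 1 > 0.5, so result = 0.5
  ((((((((~R -> Q) -> Q) -> ~P) -> Q) -> Q) -> Q) -> R) -> P): 0.5 ≤ 0.7, so result = 1
  Gödel value = 1
Łukasiewicz evaluation:
  ~R: Łukasiewicz ¬ gives 1 − 0.5 = 0.5
  (~R -> Q): min(1, 1 − 0.5 + 0.9) = 1
  ((~R -> Q) -> Q): min(1, 1 − 1 + 0.9) = 0.9
  ~P: Łukasiewicz ¬ gives 1 − 0.7 = 0.3
  (((~R -> Q) -> Q) -> ~P): min(1, 1 − 0.9 + 0.3) = 0.4
  ((((~R -> Q) -> Q) -> ~P) -> Q): min(1, 1 − 0.4 + 0.9) = 1
  (((((~R -> Q) -> Q) -> ~P) -> Q) -> Q): min(1, 1 − 1 + 0.9) = 0.9
  ((((((~R -> Q) -> Q) -> ~P) -> Q) -> Q) -> Q): min(1, 1 − 0.9 + 0.9) = 1
  (((((((~R -> Q) -> Q) -> ~P) -> Q) -> Q) -> Q) -> R): min(1, 1 − 1 + 0.5) = 0.5
  ((((((((~R -> Q) -> Q) -> ~P) -> Q) -> Q) -> Q) -> R) -> P): min(1, 1 − 0.5 + 0.7) = 1
  Łukasiewicz value = 1
Difference: 1 − 1 = 0.00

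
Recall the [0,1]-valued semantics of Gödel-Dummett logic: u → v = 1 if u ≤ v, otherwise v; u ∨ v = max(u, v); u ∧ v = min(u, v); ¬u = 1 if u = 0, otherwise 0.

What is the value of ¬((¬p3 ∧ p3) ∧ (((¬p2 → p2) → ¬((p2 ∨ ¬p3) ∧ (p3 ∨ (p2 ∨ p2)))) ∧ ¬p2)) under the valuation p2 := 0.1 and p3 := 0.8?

1.00

¬p3: Gödel ¬ of 0.8 = 0 (operand ≠ 0)
(¬p3 ∧ p3) = min(0, 0.8) = 0
¬p2: Gödel ¬ of 0.1 = 0 (operand ≠ 0)
(¬p2 → p2): 0 ≤ 0.1, so result = 1
¬p3: Gödel ¬ of 0.8 = 0 (operand ≠ 0)
(p2 ∨ ¬p3) = max(0.1, 0) = 0.1
(p2 ∨ p2) = max(0.1, 0.1) = 0.1
(p3 ∨ (p2 ∨ p2)) = max(0.8, 0.1) = 0.8
((p2 ∨ ¬p3) ∧ (p3 ∨ (p2 ∨ p2))) = min(0.1, 0.8) = 0.1
¬((p2 ∨ ¬p3) ∧ (p3 ∨ (p2 ∨ p2))): Gödel ¬ of 0.1 = 0 (operand ≠ 0)
((¬p2 → p2) → ¬((p2 ∨ ¬p3) ∧ (p3 ∨ (p2 ∨ p2)))): 1 > 0, so result = 0
¬p2: Gödel ¬ of 0.1 = 0 (operand ≠ 0)
(((¬p2 → p2) → ¬((p2 ∨ ¬p3) ∧ (p3 ∨ (p2 ∨ p2)))) ∧ ¬p2) = min(0, 0) = 0
((¬p3 ∧ p3) ∧ (((¬p2 → p2) → ¬((p2 ∨ ¬p3) ∧ (p3 ∨ (p2 ∨ p2)))) ∧ ¬p2)) = min(0, 0) = 0
¬((¬p3 ∧ p3) ∧ (((¬p2 → p2) → ¬((p2 ∨ ¬p3) ∧ (p3 ∨ (p2 ∨ p2)))) ∧ ¬p2)): Gödel ¬ of 0 = 1 (operand is 0)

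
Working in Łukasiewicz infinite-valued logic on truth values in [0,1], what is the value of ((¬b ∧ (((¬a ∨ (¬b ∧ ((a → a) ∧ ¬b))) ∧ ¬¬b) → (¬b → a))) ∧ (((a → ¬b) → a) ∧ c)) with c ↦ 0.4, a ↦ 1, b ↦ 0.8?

0.20

¬b: Łukasiewicz ¬ gives 1 − 0.8 = 0.2
¬a: Łukasiewicz ¬ gives 1 − 1 = 0
¬b: Łukasiewicz ¬ gives 1 − 0.8 = 0.2
(a → a): min(1, 1 − 1 + 1) = 1
¬b: Łukasiewicz ¬ gives 1 − 0.8 = 0.2
((a → a) ∧ ¬b) = min(1, 0.2) = 0.2
(¬b ∧ ((a → a) ∧ ¬b)) = min(0.2, 0.2) = 0.2
(¬a ∨ (¬b ∧ ((a → a) ∧ ¬b))) = max(0, 0.2) = 0.2
¬b: Łukasiewicz ¬ gives 1 − 0.8 = 0.2
¬¬b: Łukasiewicz ¬ gives 1 − 0.2 = 0.8
((¬a ∨ (¬b ∧ ((a → a) ∧ ¬b))) ∧ ¬¬b) = min(0.2, 0.8) = 0.2
¬b: Łukasiewicz ¬ gives 1 − 0.8 = 0.2
(¬b → a): min(1, 1 − 0.2 + 1) = 1
(((¬a ∨ (¬b ∧ ((a → a) ∧ ¬b))) ∧ ¬¬b) → (¬b → a)): min(1, 1 − 0.2 + 1) = 1
(¬b ∧ (((¬a ∨ (¬b ∧ ((a → a) ∧ ¬b))) ∧ ¬¬b) → (¬b → a))) = min(0.2, 1) = 0.2
¬b: Łukasiewicz ¬ gives 1 − 0.8 = 0.2
(a → ¬b): min(1, 1 − 1 + 0.2) = 0.2
((a → ¬b) → a): min(1, 1 − 0.2 + 1) = 1
(((a → ¬b) → a) ∧ c) = min(1, 0.4) = 0.4
((¬b ∧ (((¬a ∨ (¬b ∧ ((a → a) ∧ ¬b))) ∧ ¬¬b) → (¬b → a))) ∧ (((a → ¬b) → a) ∧ c)) = min(0.2, 0.4) = 0.2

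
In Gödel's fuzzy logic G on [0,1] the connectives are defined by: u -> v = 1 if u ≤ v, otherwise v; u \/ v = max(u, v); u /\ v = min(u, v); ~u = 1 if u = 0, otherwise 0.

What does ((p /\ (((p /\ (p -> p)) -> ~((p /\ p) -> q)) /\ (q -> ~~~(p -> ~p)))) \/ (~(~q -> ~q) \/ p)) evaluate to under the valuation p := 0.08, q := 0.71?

(p -> p): 0.08 ≤ 0.08, so result = 1
(p /\ (p -> p)) = min(0.08, 1) = 0.08
(p /\ p) = min(0.08, 0.08) = 0.08
((p /\ p) -> q): 0.08 ≤ 0.71, so result = 1
~((p /\ p) -> q): Gödel ¬ of 1 = 0 (operand ≠ 0)
((p /\ (p -> p)) -> ~((p /\ p) -> q)): 0.08 > 0, so result = 0
~p: Gödel ¬ of 0.08 = 0 (operand ≠ 0)
(p -> ~p): 0.08 > 0, so result = 0
~(p -> ~p): Gödel ¬ of 0 = 1 (operand is 0)
~~(p -> ~p): Gödel ¬ of 1 = 0 (operand ≠ 0)
~~~(p -> ~p): Gödel ¬ of 0 = 1 (operand is 0)
(q -> ~~~(p -> ~p)): 0.71 ≤ 1, so result = 1
(((p /\ (p -> p)) -> ~((p /\ p) -> q)) /\ (q -> ~~~(p -> ~p))) = min(0, 1) = 0
(p /\ (((p /\ (p -> p)) -> ~((p /\ p) -> q)) /\ (q -> ~~~(p -> ~p)))) = min(0.08, 0) = 0
~q: Gödel ¬ of 0.71 = 0 (operand ≠ 0)
~q: Gödel ¬ of 0.71 = 0 (operand ≠ 0)
(~q -> ~q): 0 ≤ 0, so result = 1
~(~q -> ~q): Gödel ¬ of 1 = 0 (operand ≠ 0)
(~(~q -> ~q) \/ p) = max(0, 0.08) = 0.08
((p /\ (((p /\ (p -> p)) -> ~((p /\ p) -> q)) /\ (q -> ~~~(p -> ~p)))) \/ (~(~q -> ~q) \/ p)) = max(0, 0.08) = 0.08

0.08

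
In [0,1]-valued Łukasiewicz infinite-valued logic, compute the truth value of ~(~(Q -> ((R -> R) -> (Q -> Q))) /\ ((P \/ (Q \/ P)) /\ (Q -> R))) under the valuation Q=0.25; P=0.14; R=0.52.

1.00

(R -> R): min(1, 1 − 0.52 + 0.52) = 1
(Q -> Q): min(1, 1 − 0.25 + 0.25) = 1
((R -> R) -> (Q -> Q)): min(1, 1 − 1 + 1) = 1
(Q -> ((R -> R) -> (Q -> Q))): min(1, 1 − 0.25 + 1) = 1
~(Q -> ((R -> R) -> (Q -> Q))): Łukasiewicz ¬ gives 1 − 1 = 0
(Q \/ P) = max(0.25, 0.14) = 0.25
(P \/ (Q \/ P)) = max(0.14, 0.25) = 0.25
(Q -> R): min(1, 1 − 0.25 + 0.52) = 1
((P \/ (Q \/ P)) /\ (Q -> R)) = min(0.25, 1) = 0.25
(~(Q -> ((R -> R) -> (Q -> Q))) /\ ((P \/ (Q \/ P)) /\ (Q -> R))) = min(0, 0.25) = 0
~(~(Q -> ((R -> R) -> (Q -> Q))) /\ ((P \/ (Q \/ P)) /\ (Q -> R))): Łukasiewicz ¬ gives 1 − 0 = 1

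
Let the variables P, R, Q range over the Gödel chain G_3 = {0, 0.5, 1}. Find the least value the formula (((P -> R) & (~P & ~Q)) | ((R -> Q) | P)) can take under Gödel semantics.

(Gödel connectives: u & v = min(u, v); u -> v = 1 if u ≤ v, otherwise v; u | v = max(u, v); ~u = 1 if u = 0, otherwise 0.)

The minimum is attained at P = 0, R = 1, Q = 0.5:
  (P -> R): 0 ≤ 1, so result = 1
  ~P: Gödel ¬ of 0 = 1 (operand is 0)
  ~Q: Gödel ¬ of 0.5 = 0 (operand ≠ 0)
  (~P & ~Q) = min(1, 0) = 0
  ((P -> R) & (~P & ~Q)) = min(1, 0) = 0
  (R -> Q): 1 > 0.5, so result = 0.5
  ((R -> Q) | P) = max(0.5, 0) = 0.5
  (((P -> R) & (~P & ~Q)) | ((R -> Q) | P)) = max(0, 0.5) = 0.5
Checking all 27 assignments confirms none give a value below 0.50.

0.50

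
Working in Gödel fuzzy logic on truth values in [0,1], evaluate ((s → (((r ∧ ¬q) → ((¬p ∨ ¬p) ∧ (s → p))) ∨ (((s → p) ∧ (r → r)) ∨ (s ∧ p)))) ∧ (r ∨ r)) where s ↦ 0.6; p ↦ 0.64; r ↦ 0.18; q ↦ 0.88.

¬q: Gödel ¬ of 0.88 = 0 (operand ≠ 0)
(r ∧ ¬q) = min(0.18, 0) = 0
¬p: Gödel ¬ of 0.64 = 0 (operand ≠ 0)
¬p: Gödel ¬ of 0.64 = 0 (operand ≠ 0)
(¬p ∨ ¬p) = max(0, 0) = 0
(s → p): 0.6 ≤ 0.64, so result = 1
((¬p ∨ ¬p) ∧ (s → p)) = min(0, 1) = 0
((r ∧ ¬q) → ((¬p ∨ ¬p) ∧ (s → p))): 0 ≤ 0, so result = 1
(s → p): 0.6 ≤ 0.64, so result = 1
(r → r): 0.18 ≤ 0.18, so result = 1
((s → p) ∧ (r → r)) = min(1, 1) = 1
(s ∧ p) = min(0.6, 0.64) = 0.6
(((s → p) ∧ (r → r)) ∨ (s ∧ p)) = max(1, 0.6) = 1
(((r ∧ ¬q) → ((¬p ∨ ¬p) ∧ (s → p))) ∨ (((s → p) ∧ (r → r)) ∨ (s ∧ p))) = max(1, 1) = 1
(s → (((r ∧ ¬q) → ((¬p ∨ ¬p) ∧ (s → p))) ∨ (((s → p) ∧ (r → r)) ∨ (s ∧ p)))): 0.6 ≤ 1, so result = 1
(r ∨ r) = max(0.18, 0.18) = 0.18
((s → (((r ∧ ¬q) → ((¬p ∨ ¬p) ∧ (s → p))) ∨ (((s → p) ∧ (r → r)) ∨ (s ∧ p)))) ∧ (r ∨ r)) = min(1, 0.18) = 0.18

0.18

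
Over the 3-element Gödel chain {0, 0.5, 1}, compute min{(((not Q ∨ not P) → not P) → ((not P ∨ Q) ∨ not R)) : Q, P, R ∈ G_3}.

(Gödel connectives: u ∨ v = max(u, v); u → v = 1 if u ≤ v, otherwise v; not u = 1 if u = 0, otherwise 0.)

0.50

The minimum is attained at Q = 0.5, P = 0.5, R = 0.5:
  not Q: Gödel ¬ of 0.5 = 0 (operand ≠ 0)
  not P: Gödel ¬ of 0.5 = 0 (operand ≠ 0)
  (not Q ∨ not P) = max(0, 0) = 0
  not P: Gödel ¬ of 0.5 = 0 (operand ≠ 0)
  ((not Q ∨ not P) → not P): 0 ≤ 0, so result = 1
  not P: Gödel ¬ of 0.5 = 0 (operand ≠ 0)
  (not P ∨ Q) = max(0, 0.5) = 0.5
  not R: Gödel ¬ of 0.5 = 0 (operand ≠ 0)
  ((not P ∨ Q) ∨ not R) = max(0.5, 0) = 0.5
  (((not Q ∨ not P) → not P) → ((not P ∨ Q) ∨ not R)): 1 > 0.5, so result = 0.5
Checking all 27 assignments confirms none give a value below 0.50.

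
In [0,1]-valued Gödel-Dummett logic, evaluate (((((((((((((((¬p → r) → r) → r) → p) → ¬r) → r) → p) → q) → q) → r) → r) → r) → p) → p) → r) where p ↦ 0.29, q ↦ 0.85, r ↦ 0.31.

0.31

¬p: Gödel ¬ of 0.29 = 0 (operand ≠ 0)
(¬p → r): 0 ≤ 0.31, so result = 1
((¬p → r) → r): 1 > 0.31, so result = 0.31
(((¬p → r) → r) → r): 0.31 ≤ 0.31, so result = 1
((((¬p → r) → r) → r) → p): 1 > 0.29, so result = 0.29
¬r: Gödel ¬ of 0.31 = 0 (operand ≠ 0)
(((((¬p → r) → r) → r) → p) → ¬r): 0.29 > 0, so result = 0
((((((¬p → r) → r) → r) → p) → ¬r) → r): 0 ≤ 0.31, so result = 1
(((((((¬p → r) → r) → r) → p) → ¬r) → r) → p): 1 > 0.29, so result = 0.29
((((((((¬p → r) → r) → r) → p) → ¬r) → r) → p) → q): 0.29 ≤ 0.85, so result = 1
(((((((((¬p → r) → r) → r) → p) → ¬r) → r) → p) → q) → q): 1 > 0.85, so result = 0.85
((((((((((¬p → r) → r) → r) → p) → ¬r) → r) → p) → q) → q) → r): 0.85 > 0.31, so result = 0.31
(((((((((((¬p → r) → r) → r) → p) → ¬r) → r) → p) → q) → q) → r) → r): 0.31 ≤ 0.31, so result = 1
((((((((((((¬p → r) → r) → r) → p) → ¬r) → r) → p) → q) → q) → r) → r) → r): 1 > 0.31, so result = 0.31
(((((((((((((¬p → r) → r) → r) → p) → ¬r) → r) → p) → q) → q) → r) → r) → r) → p): 0.31 > 0.29, so result = 0.29
((((((((((((((¬p → r) → r) → r) → p) → ¬r) → r) → p) → q) → q) → r) → r) → r) → p) → p): 0.29 ≤ 0.29, so result = 1
(((((((((((((((¬p → r) → r) → r) → p) → ¬r) → r) → p) → q) → q) → r) → r) → r) → p) → p) → r): 1 > 0.31, so result = 0.31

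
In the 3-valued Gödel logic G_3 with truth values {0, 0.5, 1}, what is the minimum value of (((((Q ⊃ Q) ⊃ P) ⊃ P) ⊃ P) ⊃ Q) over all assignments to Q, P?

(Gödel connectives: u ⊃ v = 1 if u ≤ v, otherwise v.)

The minimum is attained at Q = 0, P = 0.5:
  (Q ⊃ Q): 0 ≤ 0, so result = 1
  ((Q ⊃ Q) ⊃ P): 1 > 0.5, so result = 0.5
  (((Q ⊃ Q) ⊃ P) ⊃ P): 0.5 ≤ 0.5, so result = 1
  ((((Q ⊃ Q) ⊃ P) ⊃ P) ⊃ P): 1 > 0.5, so result = 0.5
  (((((Q ⊃ Q) ⊃ P) ⊃ P) ⊃ P) ⊃ Q): 0.5 > 0, so result = 0
Checking all 9 assignments confirms none give a value below 0.00.

0.00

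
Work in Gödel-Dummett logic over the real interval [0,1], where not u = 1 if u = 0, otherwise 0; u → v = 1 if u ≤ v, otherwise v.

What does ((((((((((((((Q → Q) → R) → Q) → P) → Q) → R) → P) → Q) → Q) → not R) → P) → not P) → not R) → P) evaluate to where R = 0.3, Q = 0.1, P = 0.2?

(Q → Q): 0.1 ≤ 0.1, so result = 1
((Q → Q) → R): 1 > 0.3, so result = 0.3
(((Q → Q) → R) → Q): 0.3 > 0.1, so result = 0.1
((((Q → Q) → R) → Q) → P): 0.1 ≤ 0.2, so result = 1
(((((Q → Q) → R) → Q) → P) → Q): 1 > 0.1, so result = 0.1
((((((Q → Q) → R) → Q) → P) → Q) → R): 0.1 ≤ 0.3, so result = 1
(((((((Q → Q) → R) → Q) → P) → Q) → R) → P): 1 > 0.2, so result = 0.2
((((((((Q → Q) → R) → Q) → P) → Q) → R) → P) → Q): 0.2 > 0.1, so result = 0.1
(((((((((Q → Q) → R) → Q) → P) → Q) → R) → P) → Q) → Q): 0.1 ≤ 0.1, so result = 1
not R: Gödel ¬ of 0.3 = 0 (operand ≠ 0)
((((((((((Q → Q) → R) → Q) → P) → Q) → R) → P) → Q) → Q) → not R): 1 > 0, so result = 0
(((((((((((Q → Q) → R) → Q) → P) → Q) → R) → P) → Q) → Q) → not R) → P): 0 ≤ 0.2, so result = 1
not P: Gödel ¬ of 0.2 = 0 (operand ≠ 0)
((((((((((((Q → Q) → R) → Q) → P) → Q) → R) → P) → Q) → Q) → not R) → P) → not P): 1 > 0, so result = 0
not R: Gödel ¬ of 0.3 = 0 (operand ≠ 0)
(((((((((((((Q → Q) → R) → Q) → P) → Q) → R) → P) → Q) → Q) → not R) → P) → not P) → not R): 0 ≤ 0, so result = 1
((((((((((((((Q → Q) → R) → Q) → P) → Q) → R) → P) → Q) → Q) → not R) → P) → not P) → not R) → P): 1 > 0.2, so result = 0.2

0.20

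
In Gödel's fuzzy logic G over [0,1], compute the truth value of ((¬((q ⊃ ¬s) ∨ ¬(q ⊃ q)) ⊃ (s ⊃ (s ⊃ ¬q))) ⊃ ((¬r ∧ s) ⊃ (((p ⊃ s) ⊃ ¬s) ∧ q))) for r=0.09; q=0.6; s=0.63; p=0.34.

¬s: Gödel ¬ of 0.63 = 0 (operand ≠ 0)
(q ⊃ ¬s): 0.6 > 0, so result = 0
(q ⊃ q): 0.6 ≤ 0.6, so result = 1
¬(q ⊃ q): Gödel ¬ of 1 = 0 (operand ≠ 0)
((q ⊃ ¬s) ∨ ¬(q ⊃ q)) = max(0, 0) = 0
¬((q ⊃ ¬s) ∨ ¬(q ⊃ q)): Gödel ¬ of 0 = 1 (operand is 0)
¬q: Gödel ¬ of 0.6 = 0 (operand ≠ 0)
(s ⊃ ¬q): 0.63 > 0, so result = 0
(s ⊃ (s ⊃ ¬q)): 0.63 > 0, so result = 0
(¬((q ⊃ ¬s) ∨ ¬(q ⊃ q)) ⊃ (s ⊃ (s ⊃ ¬q))): 1 > 0, so result = 0
¬r: Gödel ¬ of 0.09 = 0 (operand ≠ 0)
(¬r ∧ s) = min(0, 0.63) = 0
(p ⊃ s): 0.34 ≤ 0.63, so result = 1
¬s: Gödel ¬ of 0.63 = 0 (operand ≠ 0)
((p ⊃ s) ⊃ ¬s): 1 > 0, so result = 0
(((p ⊃ s) ⊃ ¬s) ∧ q) = min(0, 0.6) = 0
((¬r ∧ s) ⊃ (((p ⊃ s) ⊃ ¬s) ∧ q)): 0 ≤ 0, so result = 1
((¬((q ⊃ ¬s) ∨ ¬(q ⊃ q)) ⊃ (s ⊃ (s ⊃ ¬q))) ⊃ ((¬r ∧ s) ⊃ (((p ⊃ s) ⊃ ¬s) ∧ q))): 0 ≤ 1, so result = 1

1.00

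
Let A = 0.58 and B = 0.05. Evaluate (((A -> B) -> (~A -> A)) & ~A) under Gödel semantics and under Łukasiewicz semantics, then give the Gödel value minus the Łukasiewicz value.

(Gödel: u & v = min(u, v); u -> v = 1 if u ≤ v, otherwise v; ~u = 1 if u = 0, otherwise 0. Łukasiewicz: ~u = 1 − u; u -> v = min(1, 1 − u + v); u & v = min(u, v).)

-0.42

Gödel evaluation:
  (A -> B): 0.58 > 0.05, so result = 0.05
  ~A: Gödel ¬ of 0.58 = 0 (operand ≠ 0)
  (~A -> A): 0 ≤ 0.58, so result = 1
  ((A -> B) -> (~A -> A)): 0.05 ≤ 1, so result = 1
  ~A: Gödel ¬ of 0.58 = 0 (operand ≠ 0)
  (((A -> B) -> (~A -> A)) & ~A) = min(1, 0) = 0
  Gödel value = 0
Łukasiewicz evaluation:
  (A -> B): min(1, 1 − 0.58 + 0.05) = 0.47
  ~A: Łukasiewicz ¬ gives 1 − 0.58 = 0.42
  (~A -> A): min(1, 1 − 0.42 + 0.58) = 1
  ((A -> B) -> (~A -> A)): min(1, 1 − 0.47 + 1) = 1
  ~A: Łukasiewicz ¬ gives 1 − 0.58 = 0.42
  (((A -> B) -> (~A -> A)) & ~A) = min(1, 0.42) = 0.42
  Łukasiewicz value = 0.42
Difference: 0 − 0.42 = -0.42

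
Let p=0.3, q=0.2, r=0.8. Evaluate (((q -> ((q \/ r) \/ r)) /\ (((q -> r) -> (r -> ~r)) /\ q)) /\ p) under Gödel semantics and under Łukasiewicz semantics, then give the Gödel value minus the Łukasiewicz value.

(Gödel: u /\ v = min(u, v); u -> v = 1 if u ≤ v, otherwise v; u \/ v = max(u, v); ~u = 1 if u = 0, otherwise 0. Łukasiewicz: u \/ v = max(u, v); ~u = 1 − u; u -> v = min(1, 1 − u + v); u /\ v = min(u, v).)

Gödel evaluation:
  (q \/ r) = max(0.2, 0.8) = 0.8
  ((q \/ r) \/ r) = max(0.8, 0.8) = 0.8
  (q -> ((q \/ r) \/ r)): 0.2 ≤ 0.8, so result = 1
  (q -> r): 0.2 ≤ 0.8, so result = 1
  ~r: Gödel ¬ of 0.8 = 0 (operand ≠ 0)
  (r -> ~r): 0.8 > 0, so result = 0
  ((q -> r) -> (r -> ~r)): 1 > 0, so result = 0
  (((q -> r) -> (r -> ~r)) /\ q) = min(0, 0.2) = 0
  ((q -> ((q \/ r) \/ r)) /\ (((q -> r) -> (r -> ~r)) /\ q)) = min(1, 0) = 0
  (((q -> ((q \/ r) \/ r)) /\ (((q -> r) -> (r -> ~r)) /\ q)) /\ p) = min(0, 0.3) = 0
  Gödel value = 0
Łukasiewicz evaluation:
  (q \/ r) = max(0.2, 0.8) = 0.8
  ((q \/ r) \/ r) = max(0.8, 0.8) = 0.8
  (q -> ((q \/ r) \/ r)): min(1, 1 − 0.2 + 0.8) = 1
  (q -> r): min(1, 1 − 0.2 + 0.8) = 1
  ~r: Łukasiewicz ¬ gives 1 − 0.8 = 0.2
  (r -> ~r): min(1, 1 − 0.8 + 0.2) = 0.4
  ((q -> r) -> (r -> ~r)): min(1, 1 − 1 + 0.4) = 0.4
  (((q -> r) -> (r -> ~r)) /\ q) = min(0.4, 0.2) = 0.2
  ((q -> ((q \/ r) \/ r)) /\ (((q -> r) -> (r -> ~r)) /\ q)) = min(1, 0.2) = 0.2
  (((q -> ((q \/ r) \/ r)) /\ (((q -> r) -> (r -> ~r)) /\ q)) /\ p) = min(0.2, 0.3) = 0.2
  Łukasiewicz value = 0.2
Difference: 0 − 0.2 = -0.20

-0.20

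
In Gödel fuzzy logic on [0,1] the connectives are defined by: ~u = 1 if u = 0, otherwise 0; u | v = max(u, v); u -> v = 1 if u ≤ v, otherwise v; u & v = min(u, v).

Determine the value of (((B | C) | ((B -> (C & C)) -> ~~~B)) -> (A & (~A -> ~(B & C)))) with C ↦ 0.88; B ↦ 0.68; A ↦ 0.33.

(B | C) = max(0.68, 0.88) = 0.88
(C & C) = min(0.88, 0.88) = 0.88
(B -> (C & C)): 0.68 ≤ 0.88, so result = 1
~B: Gödel ¬ of 0.68 = 0 (operand ≠ 0)
~~B: Gödel ¬ of 0 = 1 (operand is 0)
~~~B: Gödel ¬ of 1 = 0 (operand ≠ 0)
((B -> (C & C)) -> ~~~B): 1 > 0, so result = 0
((B | C) | ((B -> (C & C)) -> ~~~B)) = max(0.88, 0) = 0.88
~A: Gödel ¬ of 0.33 = 0 (operand ≠ 0)
(B & C) = min(0.68, 0.88) = 0.68
~(B & C): Gödel ¬ of 0.68 = 0 (operand ≠ 0)
(~A -> ~(B & C)): 0 ≤ 0, so result = 1
(A & (~A -> ~(B & C))) = min(0.33, 1) = 0.33
(((B | C) | ((B -> (C & C)) -> ~~~B)) -> (A & (~A -> ~(B & C)))): 0.88 > 0.33, so result = 0.33

0.33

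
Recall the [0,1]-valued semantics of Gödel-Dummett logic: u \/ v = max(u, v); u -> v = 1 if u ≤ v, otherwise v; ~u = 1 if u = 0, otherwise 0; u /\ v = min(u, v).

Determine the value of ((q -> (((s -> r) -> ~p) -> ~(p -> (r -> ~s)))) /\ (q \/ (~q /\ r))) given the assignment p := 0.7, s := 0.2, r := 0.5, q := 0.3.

(s -> r): 0.2 ≤ 0.5, so result = 1
~p: Gödel ¬ of 0.7 = 0 (operand ≠ 0)
((s -> r) -> ~p): 1 > 0, so result = 0
~s: Gödel ¬ of 0.2 = 0 (operand ≠ 0)
(r -> ~s): 0.5 > 0, so result = 0
(p -> (r -> ~s)): 0.7 > 0, so result = 0
~(p -> (r -> ~s)): Gödel ¬ of 0 = 1 (operand is 0)
(((s -> r) -> ~p) -> ~(p -> (r -> ~s))): 0 ≤ 1, so result = 1
(q -> (((s -> r) -> ~p) -> ~(p -> (r -> ~s)))): 0.3 ≤ 1, so result = 1
~q: Gödel ¬ of 0.3 = 0 (operand ≠ 0)
(~q /\ r) = min(0, 0.5) = 0
(q \/ (~q /\ r)) = max(0.3, 0) = 0.3
((q -> (((s -> r) -> ~p) -> ~(p -> (r -> ~s)))) /\ (q \/ (~q /\ r))) = min(1, 0.3) = 0.3

0.30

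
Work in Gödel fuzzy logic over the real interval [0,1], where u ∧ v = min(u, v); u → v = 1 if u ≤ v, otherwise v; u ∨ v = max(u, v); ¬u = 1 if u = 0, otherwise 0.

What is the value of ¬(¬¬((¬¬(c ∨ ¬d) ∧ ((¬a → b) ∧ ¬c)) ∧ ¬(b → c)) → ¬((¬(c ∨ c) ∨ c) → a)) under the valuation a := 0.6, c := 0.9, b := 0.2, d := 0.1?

¬d: Gödel ¬ of 0.1 = 0 (operand ≠ 0)
(c ∨ ¬d) = max(0.9, 0) = 0.9
¬(c ∨ ¬d): Gödel ¬ of 0.9 = 0 (operand ≠ 0)
¬¬(c ∨ ¬d): Gödel ¬ of 0 = 1 (operand is 0)
¬a: Gödel ¬ of 0.6 = 0 (operand ≠ 0)
(¬a → b): 0 ≤ 0.2, so result = 1
¬c: Gödel ¬ of 0.9 = 0 (operand ≠ 0)
((¬a → b) ∧ ¬c) = min(1, 0) = 0
(¬¬(c ∨ ¬d) ∧ ((¬a → b) ∧ ¬c)) = min(1, 0) = 0
(b → c): 0.2 ≤ 0.9, so result = 1
¬(b → c): Gödel ¬ of 1 = 0 (operand ≠ 0)
((¬¬(c ∨ ¬d) ∧ ((¬a → b) ∧ ¬c)) ∧ ¬(b → c)) = min(0, 0) = 0
¬((¬¬(c ∨ ¬d) ∧ ((¬a → b) ∧ ¬c)) ∧ ¬(b → c)): Gödel ¬ of 0 = 1 (operand is 0)
¬¬((¬¬(c ∨ ¬d) ∧ ((¬a → b) ∧ ¬c)) ∧ ¬(b → c)): Gödel ¬ of 1 = 0 (operand ≠ 0)
(c ∨ c) = max(0.9, 0.9) = 0.9
¬(c ∨ c): Gödel ¬ of 0.9 = 0 (operand ≠ 0)
(¬(c ∨ c) ∨ c) = max(0, 0.9) = 0.9
((¬(c ∨ c) ∨ c) → a): 0.9 > 0.6, so result = 0.6
¬((¬(c ∨ c) ∨ c) → a): Gödel ¬ of 0.6 = 0 (operand ≠ 0)
(¬¬((¬¬(c ∨ ¬d) ∧ ((¬a → b) ∧ ¬c)) ∧ ¬(b → c)) → ¬((¬(c ∨ c) ∨ c) → a)): 0 ≤ 0, so result = 1
¬(¬¬((¬¬(c ∨ ¬d) ∧ ((¬a → b) ∧ ¬c)) ∧ ¬(b → c)) → ¬((¬(c ∨ c) ∨ c) → a)): Gödel ¬ of 1 = 0 (operand ≠ 0)

0.00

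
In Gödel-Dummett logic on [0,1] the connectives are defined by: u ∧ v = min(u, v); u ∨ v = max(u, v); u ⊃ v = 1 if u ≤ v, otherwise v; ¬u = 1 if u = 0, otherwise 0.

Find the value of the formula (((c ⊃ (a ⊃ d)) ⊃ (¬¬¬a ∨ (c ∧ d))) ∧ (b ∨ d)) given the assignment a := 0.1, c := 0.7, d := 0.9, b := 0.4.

(a ⊃ d): 0.1 ≤ 0.9, so result = 1
(c ⊃ (a ⊃ d)): 0.7 ≤ 1, so result = 1
¬a: Gödel ¬ of 0.1 = 0 (operand ≠ 0)
¬¬a: Gödel ¬ of 0 = 1 (operand is 0)
¬¬¬a: Gödel ¬ of 1 = 0 (operand ≠ 0)
(c ∧ d) = min(0.7, 0.9) = 0.7
(¬¬¬a ∨ (c ∧ d)) = max(0, 0.7) = 0.7
((c ⊃ (a ⊃ d)) ⊃ (¬¬¬a ∨ (c ∧ d))): 1 > 0.7, so result = 0.7
(b ∨ d) = max(0.4, 0.9) = 0.9
(((c ⊃ (a ⊃ d)) ⊃ (¬¬¬a ∨ (c ∧ d))) ∧ (b ∨ d)) = min(0.7, 0.9) = 0.7

0.70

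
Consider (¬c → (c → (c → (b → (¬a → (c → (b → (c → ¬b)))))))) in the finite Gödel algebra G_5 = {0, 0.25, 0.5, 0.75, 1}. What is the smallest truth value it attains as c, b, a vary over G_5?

1.00

Every assignment gives 1. For instance at c = 0, b = 0, a = 0:
  ¬c: Gödel ¬ of 0 = 1 (operand is 0)
  ¬a: Gödel ¬ of 0 = 1 (operand is 0)
  ¬b: Gödel ¬ of 0 = 1 (operand is 0)
  (c → ¬b): 0 ≤ 1, so result = 1
  (b → (c → ¬b)): 0 ≤ 1, so result = 1
  (c → (b → (c → ¬b))): 0 ≤ 1, so result = 1
  (¬a → (c → (b → (c → ¬b)))): 1 ≤ 1, so result = 1
  (b → (¬a → (c → (b → (c → ¬b))))): 0 ≤ 1, so result = 1
  (c → (b → (¬a → (c → (b → (c → ¬b)))))): 0 ≤ 1, so result = 1
  (c → (c → (b → (¬a → (c → (b → (c → ¬b))))))): 0 ≤ 1, so result = 1
  (¬c → (c → (c → (b → (¬a → (c → (b → (c → ¬b)))))))): 1 ≤ 1, so result = 1
All 125 assignments give value 1 — the formula is a G_5-tautology.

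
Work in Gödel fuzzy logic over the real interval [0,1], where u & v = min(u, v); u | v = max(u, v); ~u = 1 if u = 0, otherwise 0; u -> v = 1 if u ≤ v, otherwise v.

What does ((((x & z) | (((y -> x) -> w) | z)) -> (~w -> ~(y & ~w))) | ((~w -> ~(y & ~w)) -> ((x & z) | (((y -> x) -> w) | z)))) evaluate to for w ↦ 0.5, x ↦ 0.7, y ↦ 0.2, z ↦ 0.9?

1.00

(x & z) = min(0.7, 0.9) = 0.7
(y -> x): 0.2 ≤ 0.7, so result = 1
((y -> x) -> w): 1 > 0.5, so result = 0.5
(((y -> x) -> w) | z) = max(0.5, 0.9) = 0.9
((x & z) | (((y -> x) -> w) | z)) = max(0.7, 0.9) = 0.9
~w: Gödel ¬ of 0.5 = 0 (operand ≠ 0)
~w: Gödel ¬ of 0.5 = 0 (operand ≠ 0)
(y & ~w) = min(0.2, 0) = 0
~(y & ~w): Gödel ¬ of 0 = 1 (operand is 0)
(~w -> ~(y & ~w)): 0 ≤ 1, so result = 1
(((x & z) | (((y -> x) -> w) | z)) -> (~w -> ~(y & ~w))): 0.9 ≤ 1, so result = 1
~w: Gödel ¬ of 0.5 = 0 (operand ≠ 0)
~w: Gödel ¬ of 0.5 = 0 (operand ≠ 0)
(y & ~w) = min(0.2, 0) = 0
~(y & ~w): Gödel ¬ of 0 = 1 (operand is 0)
(~w -> ~(y & ~w)): 0 ≤ 1, so result = 1
(x & z) = min(0.7, 0.9) = 0.7
(y -> x): 0.2 ≤ 0.7, so result = 1
((y -> x) -> w): 1 > 0.5, so result = 0.5
(((y -> x) -> w) | z) = max(0.5, 0.9) = 0.9
((x & z) | (((y -> x) -> w) | z)) = max(0.7, 0.9) = 0.9
((~w -> ~(y & ~w)) -> ((x & z) | (((y -> x) -> w) | z))): 1 > 0.9, so result = 0.9
((((x & z) | (((y -> x) -> w) | z)) -> (~w -> ~(y & ~w))) | ((~w -> ~(y & ~w)) -> ((x & z) | (((y -> x) -> w) | z)))) = max(1, 0.9) = 1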